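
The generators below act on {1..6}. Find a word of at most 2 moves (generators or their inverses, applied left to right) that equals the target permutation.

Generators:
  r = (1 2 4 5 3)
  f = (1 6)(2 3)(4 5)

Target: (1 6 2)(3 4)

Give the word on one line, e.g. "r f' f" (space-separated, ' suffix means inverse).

f' r

  after f': (1 6)(2 3)(4 5)
  after r: (1 6 2)(3 4)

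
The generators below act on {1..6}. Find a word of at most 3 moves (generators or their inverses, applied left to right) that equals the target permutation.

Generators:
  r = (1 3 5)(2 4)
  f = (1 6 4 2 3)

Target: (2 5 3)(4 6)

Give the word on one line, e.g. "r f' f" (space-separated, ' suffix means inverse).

f r f'

  after f: (1 6 4 2 3)
  after r: (1 6 2 5)
  after f': (2 5 3)(4 6)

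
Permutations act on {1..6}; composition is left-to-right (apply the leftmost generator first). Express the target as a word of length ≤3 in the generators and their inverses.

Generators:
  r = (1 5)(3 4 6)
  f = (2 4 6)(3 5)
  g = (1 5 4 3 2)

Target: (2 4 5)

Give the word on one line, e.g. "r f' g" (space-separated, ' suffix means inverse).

  after f': (2 6 4)(3 5)
  after g: (1 5 2 6 3 4)
  after r': (2 4 5)

f' g r'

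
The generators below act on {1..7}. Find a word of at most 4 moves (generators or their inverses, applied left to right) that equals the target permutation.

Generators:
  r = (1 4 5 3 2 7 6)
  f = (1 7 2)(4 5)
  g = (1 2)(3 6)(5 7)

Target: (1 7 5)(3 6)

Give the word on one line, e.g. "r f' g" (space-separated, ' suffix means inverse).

g' f f

  after g': (1 2)(3 6)(5 7)
  after f: (2 7 4 5)(3 6)
  after f: (1 7 5)(3 6)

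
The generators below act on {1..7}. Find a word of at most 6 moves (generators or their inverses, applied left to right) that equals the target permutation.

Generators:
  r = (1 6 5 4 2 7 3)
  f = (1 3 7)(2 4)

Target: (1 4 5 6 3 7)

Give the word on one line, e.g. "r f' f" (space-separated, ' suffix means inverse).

  after f: (1 3 7)(2 4)
  after f: (1 7 3)
  after r': (1 2 4 5 6)
  after f: (1 4 5 6 3 7)

f f r' f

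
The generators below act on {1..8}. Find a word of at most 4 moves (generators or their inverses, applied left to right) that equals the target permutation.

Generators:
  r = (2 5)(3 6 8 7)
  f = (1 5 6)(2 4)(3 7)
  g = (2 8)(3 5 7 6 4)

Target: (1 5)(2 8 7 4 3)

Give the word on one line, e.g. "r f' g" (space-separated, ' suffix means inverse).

  after r: (2 5)(3 6 8 7)
  after g: (2 7 5 8 6)(3 4)
  after r': (2 8 3 4 7)(5 6)
  after f: (1 5)(2 8 7 4 3)

r g r' f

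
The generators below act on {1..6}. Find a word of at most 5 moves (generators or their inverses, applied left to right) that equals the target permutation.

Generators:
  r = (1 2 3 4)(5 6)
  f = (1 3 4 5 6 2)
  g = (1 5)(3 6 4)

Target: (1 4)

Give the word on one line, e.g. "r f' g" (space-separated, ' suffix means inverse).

f' g' r' f r

  after f': (1 2 6 5 4 3)
  after g': (1 2 3 5 6)
  after r': (3 6 4)
  after f: (1 3 2)(5 6)
  after r: (1 4)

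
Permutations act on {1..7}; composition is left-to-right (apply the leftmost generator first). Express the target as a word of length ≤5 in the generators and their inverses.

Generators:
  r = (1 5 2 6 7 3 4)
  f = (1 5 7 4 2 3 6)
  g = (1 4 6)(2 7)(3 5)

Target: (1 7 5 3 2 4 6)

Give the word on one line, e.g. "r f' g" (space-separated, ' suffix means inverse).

r' r' r'

  after r': (1 4 3 7 6 2 5)
  after r': (1 3 6 5 4 7 2)
  after r': (1 7 5 3 2 4 6)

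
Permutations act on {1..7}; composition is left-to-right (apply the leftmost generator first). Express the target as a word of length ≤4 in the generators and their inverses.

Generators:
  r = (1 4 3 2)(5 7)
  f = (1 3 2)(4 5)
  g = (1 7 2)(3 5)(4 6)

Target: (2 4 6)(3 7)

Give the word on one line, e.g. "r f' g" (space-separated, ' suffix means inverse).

  after g': (1 2 7)(3 5)(4 6)
  after r': (1 3 7 2 5 4 6)
  after f': (2 4 6)(3 7)

g' r' f'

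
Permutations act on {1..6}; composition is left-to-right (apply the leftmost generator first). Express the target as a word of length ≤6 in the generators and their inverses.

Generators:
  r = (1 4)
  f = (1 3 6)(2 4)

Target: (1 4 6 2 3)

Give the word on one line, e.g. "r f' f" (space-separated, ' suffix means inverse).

r f r f

  after r: (1 4)
  after f: (1 2 4 3 6)
  after r: (1 2)(3 6 4)
  after f: (1 4 6 2 3)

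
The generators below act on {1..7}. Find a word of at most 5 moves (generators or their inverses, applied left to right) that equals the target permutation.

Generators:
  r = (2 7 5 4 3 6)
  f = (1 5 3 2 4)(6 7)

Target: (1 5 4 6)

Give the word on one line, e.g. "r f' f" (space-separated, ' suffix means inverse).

r' r' f

  after r': (2 6 3 4 5 7)
  after r': (2 3 5)(4 7 6)
  after f: (1 5 4 6)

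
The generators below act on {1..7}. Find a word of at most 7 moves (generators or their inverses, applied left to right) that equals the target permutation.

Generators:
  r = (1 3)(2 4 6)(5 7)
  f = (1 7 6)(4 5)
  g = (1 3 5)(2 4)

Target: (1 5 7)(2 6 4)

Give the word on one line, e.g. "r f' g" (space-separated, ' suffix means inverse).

  after g: (1 3 5)(2 4)
  after g: (1 5 3)
  after g: (2 4)
  after r: (1 3)(2 6)(5 7)
  after g: (1 5 7)(2 6 4)

g g g r g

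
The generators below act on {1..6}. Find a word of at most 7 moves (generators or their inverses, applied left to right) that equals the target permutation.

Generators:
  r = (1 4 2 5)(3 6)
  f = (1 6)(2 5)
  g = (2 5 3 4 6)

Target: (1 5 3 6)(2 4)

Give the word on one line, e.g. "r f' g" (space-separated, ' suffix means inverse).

f g g f f

  after f: (1 6)(2 5)
  after g: (1 2 3 4 6)
  after g: (1 5 3 6)(2 4)
  after f: (1 2 4 5 3)
  after f: (1 5 3 6)(2 4)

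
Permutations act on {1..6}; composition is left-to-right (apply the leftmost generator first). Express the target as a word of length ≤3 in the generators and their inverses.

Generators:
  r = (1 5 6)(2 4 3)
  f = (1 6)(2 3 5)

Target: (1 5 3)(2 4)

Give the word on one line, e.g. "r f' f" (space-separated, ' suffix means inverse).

f r r

  after f: (1 6)(2 3 5)
  after r: (3 6 5 4)
  after r: (1 5 3)(2 4)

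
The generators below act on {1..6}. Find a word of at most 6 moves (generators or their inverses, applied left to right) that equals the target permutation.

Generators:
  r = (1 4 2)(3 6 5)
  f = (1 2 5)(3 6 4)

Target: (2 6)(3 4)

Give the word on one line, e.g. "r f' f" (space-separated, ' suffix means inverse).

  after f': (1 5 2)(3 4 6)
  after r': (1 6 5 4 3)
  after f: (1 4 6)(2 5 3)
  after r': (2 6)(3 4)

f' r' f r'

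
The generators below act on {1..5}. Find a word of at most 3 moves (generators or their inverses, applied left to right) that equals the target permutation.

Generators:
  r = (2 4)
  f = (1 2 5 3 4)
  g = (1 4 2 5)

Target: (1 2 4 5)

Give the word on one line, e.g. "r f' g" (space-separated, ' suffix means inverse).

  after r': (2 4)
  after g: (1 4 5)
  after r': (1 2 4 5)

r' g r'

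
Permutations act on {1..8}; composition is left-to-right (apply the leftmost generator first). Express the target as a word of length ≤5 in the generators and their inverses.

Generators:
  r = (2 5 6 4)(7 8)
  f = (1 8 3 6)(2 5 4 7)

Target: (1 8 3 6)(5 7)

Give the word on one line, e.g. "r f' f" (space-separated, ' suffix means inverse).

r' f f r f'

  after r': (2 4 6 5)(7 8)
  after f: (1 8 2 7 3 6 4)
  after f: (1 3)(4 8 5)(6 7)
  after r: (1 3)(2 5)(4 7)(6 8)
  after f': (1 8 3 6)(5 7)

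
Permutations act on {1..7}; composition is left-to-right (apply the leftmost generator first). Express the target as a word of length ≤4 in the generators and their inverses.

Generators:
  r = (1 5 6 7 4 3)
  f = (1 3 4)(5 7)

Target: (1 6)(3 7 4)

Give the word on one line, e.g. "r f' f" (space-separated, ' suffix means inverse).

  after r: (1 5 6 7 4 3)
  after f': (1 7 3 4)(5 6)
  after r': (1 6)(3 7 4)

r f' r'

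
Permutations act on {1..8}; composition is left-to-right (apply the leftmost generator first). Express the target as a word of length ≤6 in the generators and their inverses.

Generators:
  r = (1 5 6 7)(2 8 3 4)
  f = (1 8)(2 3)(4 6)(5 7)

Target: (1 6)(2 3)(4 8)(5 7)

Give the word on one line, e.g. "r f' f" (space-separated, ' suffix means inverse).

r' r' f f

  after r': (1 7 6 5)(2 4 3 8)
  after r': (1 6)(2 3)(4 8)(5 7)
  after f: (1 4)(6 8)
  after f: (1 6)(2 3)(4 8)(5 7)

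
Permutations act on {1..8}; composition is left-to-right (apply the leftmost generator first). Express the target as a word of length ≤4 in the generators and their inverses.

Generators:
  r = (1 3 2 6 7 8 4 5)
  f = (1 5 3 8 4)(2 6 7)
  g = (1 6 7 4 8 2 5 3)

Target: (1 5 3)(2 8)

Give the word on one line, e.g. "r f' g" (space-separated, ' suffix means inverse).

f' r

  after f': (1 4 8 3 5)(2 7 6)
  after r: (1 5 3)(2 8)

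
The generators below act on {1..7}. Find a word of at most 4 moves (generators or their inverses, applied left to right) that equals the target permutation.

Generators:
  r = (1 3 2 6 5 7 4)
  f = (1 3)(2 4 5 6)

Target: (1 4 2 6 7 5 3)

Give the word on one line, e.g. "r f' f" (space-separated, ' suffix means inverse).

f' r f

  after f': (1 3)(2 6 5 4)
  after r: (1 2 5)(4 6 7)
  after f: (1 4 2 6 7 5 3)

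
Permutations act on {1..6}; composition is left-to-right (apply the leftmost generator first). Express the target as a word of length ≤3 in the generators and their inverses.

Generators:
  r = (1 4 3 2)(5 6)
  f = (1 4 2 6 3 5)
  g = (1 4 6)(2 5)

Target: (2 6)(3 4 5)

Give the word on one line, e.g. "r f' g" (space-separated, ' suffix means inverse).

  after g: (1 4 6)(2 5)
  after r': (2 6)(3 4 5)

g r'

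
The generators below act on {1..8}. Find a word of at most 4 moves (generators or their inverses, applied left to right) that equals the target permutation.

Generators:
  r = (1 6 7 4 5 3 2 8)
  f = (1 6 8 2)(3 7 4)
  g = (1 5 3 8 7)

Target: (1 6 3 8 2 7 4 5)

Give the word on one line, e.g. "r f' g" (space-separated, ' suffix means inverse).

f g'

  after f: (1 6 8 2)(3 7 4)
  after g': (1 6 3 8 2 7 4 5)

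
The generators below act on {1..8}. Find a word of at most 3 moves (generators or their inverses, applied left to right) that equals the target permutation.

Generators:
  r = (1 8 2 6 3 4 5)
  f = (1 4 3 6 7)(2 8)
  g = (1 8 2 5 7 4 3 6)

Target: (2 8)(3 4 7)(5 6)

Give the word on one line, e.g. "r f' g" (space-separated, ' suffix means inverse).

r' g f

  after r': (1 5 4 3 6 2 8)
  after g: (1 7 4 6 5 3)
  after f: (2 8)(3 4 7)(5 6)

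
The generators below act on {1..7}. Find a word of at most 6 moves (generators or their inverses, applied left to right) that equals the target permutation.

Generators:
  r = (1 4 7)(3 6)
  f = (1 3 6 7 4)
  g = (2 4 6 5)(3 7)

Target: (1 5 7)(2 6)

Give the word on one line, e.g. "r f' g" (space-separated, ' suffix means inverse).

f' g' r' g'

  after f': (1 4 7 6 3)
  after g': (1 2 5 6 7 4 3)
  after r': (1 2 5 3 7)(4 6)
  after g': (1 5 7)(2 6)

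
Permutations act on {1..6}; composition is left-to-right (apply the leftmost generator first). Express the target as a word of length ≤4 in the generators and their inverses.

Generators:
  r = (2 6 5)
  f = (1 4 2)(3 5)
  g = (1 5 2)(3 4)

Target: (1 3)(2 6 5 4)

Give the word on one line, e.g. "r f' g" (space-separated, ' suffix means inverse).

g f' r

  after g: (1 5 2)(3 4)
  after f': (1 3)(4 5)
  after r: (1 3)(2 6 5 4)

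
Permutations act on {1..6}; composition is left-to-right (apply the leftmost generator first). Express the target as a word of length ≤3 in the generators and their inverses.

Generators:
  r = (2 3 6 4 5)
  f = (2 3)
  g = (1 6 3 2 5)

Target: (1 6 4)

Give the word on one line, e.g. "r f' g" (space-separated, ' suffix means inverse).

r g

  after r: (2 3 6 4 5)
  after g: (1 6 4)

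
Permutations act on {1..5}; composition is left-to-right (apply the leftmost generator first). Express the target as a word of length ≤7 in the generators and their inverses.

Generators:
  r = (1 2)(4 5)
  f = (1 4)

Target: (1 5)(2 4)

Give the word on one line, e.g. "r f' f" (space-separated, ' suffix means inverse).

  after f': (1 4)
  after r: (1 5 4 2)
  after f': (1 5)(2 4)
  after r: (1 4)(2 5)
  after r: (1 5)(2 4)

f' r f' r r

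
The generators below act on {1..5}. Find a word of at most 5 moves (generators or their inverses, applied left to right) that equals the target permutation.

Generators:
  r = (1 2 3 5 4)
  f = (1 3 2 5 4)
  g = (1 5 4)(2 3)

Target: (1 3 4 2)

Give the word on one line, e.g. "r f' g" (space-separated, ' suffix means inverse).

  after r': (1 4 5 3 2)
  after g: (2 5)
  after r: (1 2 4)(3 5)
  after r: (1 3 4 2)

r' g r r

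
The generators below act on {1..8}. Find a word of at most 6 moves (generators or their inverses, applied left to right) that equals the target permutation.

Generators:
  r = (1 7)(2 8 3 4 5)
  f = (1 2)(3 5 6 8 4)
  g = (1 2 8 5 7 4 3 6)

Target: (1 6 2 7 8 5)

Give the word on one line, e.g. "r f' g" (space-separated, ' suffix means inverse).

  after r': (1 7)(2 5 4 3 8)
  after g': (1 5 7 6 3 2 8)
  after r: (1 2 3 8 7 6 4 5)
  after f': (2 4 3 6 8 7 5)
  after g': (1 6 2 7 8 5)

r' g' r f' g'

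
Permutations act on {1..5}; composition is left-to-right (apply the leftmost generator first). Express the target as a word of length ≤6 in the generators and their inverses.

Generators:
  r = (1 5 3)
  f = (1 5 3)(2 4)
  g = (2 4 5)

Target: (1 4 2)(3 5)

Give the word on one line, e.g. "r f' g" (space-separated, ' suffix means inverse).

f' g r' g g

  after f': (1 3 5)(2 4)
  after g: (1 3 2 5)
  after r': (1 5 3 2)
  after g: (1 2)(3 4 5)
  after g: (1 4 2)(3 5)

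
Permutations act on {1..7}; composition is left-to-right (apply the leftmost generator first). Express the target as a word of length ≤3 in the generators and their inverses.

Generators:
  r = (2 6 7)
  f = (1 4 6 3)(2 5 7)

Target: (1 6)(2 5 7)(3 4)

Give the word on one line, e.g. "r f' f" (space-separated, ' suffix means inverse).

  after f': (1 3 6 4)(2 7 5)
  after f': (1 6)(2 5 7)(3 4)

f' f'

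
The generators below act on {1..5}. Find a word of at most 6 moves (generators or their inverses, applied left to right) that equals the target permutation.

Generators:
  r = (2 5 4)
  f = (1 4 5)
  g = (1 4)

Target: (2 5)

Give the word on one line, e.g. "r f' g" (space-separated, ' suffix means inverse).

g r' f g' g'

  after g: (1 4)
  after r': (1 5 2 4)
  after f: (2 5)
  after g': (1 4)(2 5)
  after g': (2 5)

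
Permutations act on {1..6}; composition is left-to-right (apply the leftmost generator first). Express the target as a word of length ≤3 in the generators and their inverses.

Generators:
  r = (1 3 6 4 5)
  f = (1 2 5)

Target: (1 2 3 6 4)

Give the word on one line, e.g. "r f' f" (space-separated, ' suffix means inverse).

  after f': (1 5 2)
  after r: (2 3 6 4 5)
  after f: (1 2 3 6 4)

f' r f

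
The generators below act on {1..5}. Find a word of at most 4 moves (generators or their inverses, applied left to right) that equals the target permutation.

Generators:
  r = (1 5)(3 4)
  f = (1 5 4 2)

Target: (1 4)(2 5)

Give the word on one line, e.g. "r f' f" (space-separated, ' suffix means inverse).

f f r r

  after f: (1 5 4 2)
  after f: (1 4)(2 5)
  after r: (1 3 4 5 2)
  after r: (1 4)(2 5)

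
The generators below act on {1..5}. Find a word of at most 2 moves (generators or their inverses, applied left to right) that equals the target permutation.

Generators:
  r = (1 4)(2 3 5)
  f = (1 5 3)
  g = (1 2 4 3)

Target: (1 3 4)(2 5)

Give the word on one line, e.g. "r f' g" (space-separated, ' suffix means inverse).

  after f: (1 5 3)
  after r': (1 3 4)(2 5)

f r'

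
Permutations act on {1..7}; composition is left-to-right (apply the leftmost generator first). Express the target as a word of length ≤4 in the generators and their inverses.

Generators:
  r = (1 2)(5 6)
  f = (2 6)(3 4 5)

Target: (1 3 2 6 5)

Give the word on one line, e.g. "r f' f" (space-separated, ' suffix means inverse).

r' f' r f

  after r': (1 2)(5 6)
  after f': (1 6 4 3 5 2)
  after r: (1 5)(3 6 4)
  after f: (1 3 2 6 5)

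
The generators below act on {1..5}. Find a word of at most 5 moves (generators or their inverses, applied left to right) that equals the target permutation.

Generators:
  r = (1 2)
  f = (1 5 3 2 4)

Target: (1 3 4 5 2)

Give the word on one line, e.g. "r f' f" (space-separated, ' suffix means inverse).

  after f: (1 5 3 2 4)
  after f: (1 3 4 5 2)
  after r': (1 3 4 5)
  after r': (1 3 4 5 2)

f f r' r'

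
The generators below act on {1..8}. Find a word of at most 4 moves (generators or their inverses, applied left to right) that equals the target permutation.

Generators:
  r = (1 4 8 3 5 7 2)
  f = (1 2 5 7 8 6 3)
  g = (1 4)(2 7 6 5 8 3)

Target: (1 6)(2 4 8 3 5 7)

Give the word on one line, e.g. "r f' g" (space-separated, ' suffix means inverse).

  after r: (1 4 8 3 5 7 2)
  after g: (2 4 3 8)(5 6)
  after f': (1 3 7 5 8)(2 4 6)
  after f': (1 6)(2 4 8 3 5 7)

r g f' f'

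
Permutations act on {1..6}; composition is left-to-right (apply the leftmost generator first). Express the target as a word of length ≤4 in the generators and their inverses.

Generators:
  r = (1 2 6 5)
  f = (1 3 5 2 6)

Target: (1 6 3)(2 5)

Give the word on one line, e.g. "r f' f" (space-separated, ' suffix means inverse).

  after f: (1 3 5 2 6)
  after f: (1 5 6 3 2)
  after r': (1 6 3)(2 5)

f f r'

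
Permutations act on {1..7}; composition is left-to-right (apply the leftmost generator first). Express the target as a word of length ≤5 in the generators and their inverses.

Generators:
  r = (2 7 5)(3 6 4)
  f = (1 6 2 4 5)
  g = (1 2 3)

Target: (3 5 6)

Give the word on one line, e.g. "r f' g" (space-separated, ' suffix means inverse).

f g' g' f'

  after f: (1 6 2 4 5)
  after g': (1 6)(2 4 5 3)
  after g': (1 6 3)(2 4 5)
  after f': (3 5 6)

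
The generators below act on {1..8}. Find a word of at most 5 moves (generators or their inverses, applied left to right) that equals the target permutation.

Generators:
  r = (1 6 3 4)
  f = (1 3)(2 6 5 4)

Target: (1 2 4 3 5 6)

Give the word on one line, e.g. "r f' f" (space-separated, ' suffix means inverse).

f f r' f

  after f: (1 3)(2 6 5 4)
  after f: (2 5)(4 6)
  after r': (1 4)(2 5)(3 6)
  after f: (1 2 4 3 5 6)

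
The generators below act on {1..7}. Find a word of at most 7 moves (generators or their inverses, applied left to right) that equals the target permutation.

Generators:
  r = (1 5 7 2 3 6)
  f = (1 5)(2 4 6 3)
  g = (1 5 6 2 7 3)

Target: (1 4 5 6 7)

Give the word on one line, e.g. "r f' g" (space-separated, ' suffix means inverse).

r' f' r g r

  after r': (1 6 3 2 7 5)
  after f': (1 4 2 7)
  after r: (1 4 3 6)(5 7)
  after g: (1 4)(2 7 6 5 3)
  after r: (1 4 5 6 7)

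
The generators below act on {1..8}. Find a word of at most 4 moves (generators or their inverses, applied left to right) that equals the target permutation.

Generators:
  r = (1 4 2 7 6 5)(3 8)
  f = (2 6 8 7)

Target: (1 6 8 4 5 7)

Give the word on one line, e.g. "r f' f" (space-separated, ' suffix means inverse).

  after f: (2 6 8 7)
  after r': (1 5 6 3 8 2 7 4)
  after r': (1 6 8 4 5 7)

f r' r'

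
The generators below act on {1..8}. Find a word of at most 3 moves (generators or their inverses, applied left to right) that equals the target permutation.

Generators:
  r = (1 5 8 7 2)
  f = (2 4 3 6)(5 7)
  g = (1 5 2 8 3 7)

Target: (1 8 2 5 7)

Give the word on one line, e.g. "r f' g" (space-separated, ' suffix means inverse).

r r

  after r: (1 5 8 7 2)
  after r: (1 8 2 5 7)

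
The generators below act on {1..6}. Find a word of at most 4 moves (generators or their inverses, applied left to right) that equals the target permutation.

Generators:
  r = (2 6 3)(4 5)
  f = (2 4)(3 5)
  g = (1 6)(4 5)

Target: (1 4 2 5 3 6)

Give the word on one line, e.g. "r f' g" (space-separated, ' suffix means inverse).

  after g': (1 6)(4 5)
  after r': (1 2 3 6)
  after f: (1 4 2 5 3 6)

g' r' f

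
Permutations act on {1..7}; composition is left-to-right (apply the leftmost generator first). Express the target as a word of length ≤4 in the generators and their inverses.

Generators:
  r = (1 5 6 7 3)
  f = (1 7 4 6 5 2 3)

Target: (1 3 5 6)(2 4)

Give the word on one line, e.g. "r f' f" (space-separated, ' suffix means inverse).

f' f' r f

  after f': (1 3 2 5 6 4 7)
  after f': (1 2 6 7 3 5 4)
  after r: (1 2 7)(3 6)(4 5)
  after f: (1 3 5 6)(2 4)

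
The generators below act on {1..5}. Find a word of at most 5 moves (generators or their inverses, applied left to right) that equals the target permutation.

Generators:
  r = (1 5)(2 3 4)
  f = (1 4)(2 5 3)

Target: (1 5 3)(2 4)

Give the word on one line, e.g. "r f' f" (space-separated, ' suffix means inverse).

  after f: (1 4)(2 5 3)
  after f: (2 3 5)
  after r: (1 5 3)(2 4)

f f r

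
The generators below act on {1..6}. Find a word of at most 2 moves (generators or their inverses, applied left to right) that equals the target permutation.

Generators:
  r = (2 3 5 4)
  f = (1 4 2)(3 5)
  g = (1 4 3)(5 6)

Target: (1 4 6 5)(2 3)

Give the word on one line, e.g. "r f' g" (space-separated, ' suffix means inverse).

  after r': (2 4 5 3)
  after g: (1 4 6 5)(2 3)

r' g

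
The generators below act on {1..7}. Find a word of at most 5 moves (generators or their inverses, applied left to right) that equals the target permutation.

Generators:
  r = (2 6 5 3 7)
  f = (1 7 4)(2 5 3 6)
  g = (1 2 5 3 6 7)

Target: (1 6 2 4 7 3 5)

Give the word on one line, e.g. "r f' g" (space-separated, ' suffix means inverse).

  after r': (2 7 3 5 6)
  after f: (1 7 6 5 2 4)
  after g': (1 6 2 4 7 3 5)

r' f g'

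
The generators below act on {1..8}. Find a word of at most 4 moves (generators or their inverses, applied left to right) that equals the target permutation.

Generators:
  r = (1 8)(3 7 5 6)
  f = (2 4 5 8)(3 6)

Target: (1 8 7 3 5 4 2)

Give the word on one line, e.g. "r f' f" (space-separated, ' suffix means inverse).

  after f': (2 8 5 4)(3 6)
  after r': (1 8 7 3 5 4 2)

f' r'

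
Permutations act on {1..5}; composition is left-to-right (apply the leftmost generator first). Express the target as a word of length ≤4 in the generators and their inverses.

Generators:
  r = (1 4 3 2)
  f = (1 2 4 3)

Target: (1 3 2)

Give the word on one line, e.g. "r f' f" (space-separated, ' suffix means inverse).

f r'

  after f: (1 2 4 3)
  after r': (1 3 2)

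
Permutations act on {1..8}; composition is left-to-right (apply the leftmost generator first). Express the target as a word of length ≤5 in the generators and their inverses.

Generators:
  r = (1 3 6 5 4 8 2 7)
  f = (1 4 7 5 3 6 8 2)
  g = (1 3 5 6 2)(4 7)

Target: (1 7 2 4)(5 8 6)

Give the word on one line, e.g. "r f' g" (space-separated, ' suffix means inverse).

f' r' g f r

  after f': (1 2 8 6 3 5 7 4)
  after r': (1 8 3 6)(2 4 7 5)
  after g: (1 8 5)(2 7 6 3)
  after f: (1 2 5 4 7 8 3)
  after r: (1 7 2 4)(5 8 6)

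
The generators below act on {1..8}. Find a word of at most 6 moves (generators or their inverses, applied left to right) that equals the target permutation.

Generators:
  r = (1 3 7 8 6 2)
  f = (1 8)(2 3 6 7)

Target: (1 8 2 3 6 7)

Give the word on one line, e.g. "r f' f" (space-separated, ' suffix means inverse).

r' f' r' r' f

  after r': (1 2 6 8 7 3)
  after f': (1 7 2 3 8 6)
  after r': (1 3 7 6 2)
  after r': (7 8)
  after f: (1 8 2 3 6 7)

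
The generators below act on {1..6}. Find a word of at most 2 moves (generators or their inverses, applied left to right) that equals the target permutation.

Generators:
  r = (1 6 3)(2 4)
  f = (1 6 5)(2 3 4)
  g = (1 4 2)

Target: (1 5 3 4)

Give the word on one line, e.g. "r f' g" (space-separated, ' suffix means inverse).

  after f': (1 5 6)(2 4 3)
  after r: (1 5 3 4)

f' r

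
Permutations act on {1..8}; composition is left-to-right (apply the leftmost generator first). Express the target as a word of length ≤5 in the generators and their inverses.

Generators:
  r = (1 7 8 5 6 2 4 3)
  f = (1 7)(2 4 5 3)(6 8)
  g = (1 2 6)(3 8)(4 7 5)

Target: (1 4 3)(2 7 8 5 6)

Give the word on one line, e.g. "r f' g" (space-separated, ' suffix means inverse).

f r g r'

  after f: (1 7)(2 4 5 3)(6 8)
  after r: (1 8 2 3 4 6 5)
  after g: (1 3 7 5 2 8 6 4)
  after r': (1 4 3)(2 7 8 5 6)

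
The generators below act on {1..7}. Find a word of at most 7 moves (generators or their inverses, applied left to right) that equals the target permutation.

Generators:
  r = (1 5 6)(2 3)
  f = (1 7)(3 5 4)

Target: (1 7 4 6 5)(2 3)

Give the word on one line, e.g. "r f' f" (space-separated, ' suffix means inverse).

r' f' r' r' f

  after r': (1 6 5)(2 3)
  after f': (1 6 3 2 4 5 7)
  after r': (1 5 7 6 2 4)
  after r': (2 4 6 3)(5 7)
  after f: (1 7 4 6 5)(2 3)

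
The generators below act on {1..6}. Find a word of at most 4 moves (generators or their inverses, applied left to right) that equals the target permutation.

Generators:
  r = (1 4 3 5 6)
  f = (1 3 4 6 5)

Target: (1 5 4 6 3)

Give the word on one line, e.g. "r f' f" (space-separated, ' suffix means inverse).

  after r: (1 4 3 5 6)
  after r: (1 3 6 4 5)
  after r: (1 5 4 6 3)

r r r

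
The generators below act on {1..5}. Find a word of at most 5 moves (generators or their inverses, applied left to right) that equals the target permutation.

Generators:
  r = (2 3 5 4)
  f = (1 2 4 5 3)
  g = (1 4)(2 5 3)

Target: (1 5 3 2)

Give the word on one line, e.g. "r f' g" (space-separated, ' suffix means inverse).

  after r': (2 4 5 3)
  after g': (1 4 2)
  after r': (1 5 3 2)

r' g' r'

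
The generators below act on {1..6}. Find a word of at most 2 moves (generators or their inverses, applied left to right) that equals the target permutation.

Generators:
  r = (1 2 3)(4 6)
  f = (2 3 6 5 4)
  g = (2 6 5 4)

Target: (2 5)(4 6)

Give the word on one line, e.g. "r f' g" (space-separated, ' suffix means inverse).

  after g': (2 4 5 6)
  after g': (2 5)(4 6)

g' g'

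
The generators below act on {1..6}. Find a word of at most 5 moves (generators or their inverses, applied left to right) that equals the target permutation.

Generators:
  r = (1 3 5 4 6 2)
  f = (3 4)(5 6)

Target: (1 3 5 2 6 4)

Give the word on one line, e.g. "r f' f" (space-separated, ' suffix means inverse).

  after r': (1 2 6 4 5 3)
  after f': (1 2 5 4 6 3)
  after r: (2 4)(5 6)
  after r: (1 3 5 2 6 4)

r' f' r r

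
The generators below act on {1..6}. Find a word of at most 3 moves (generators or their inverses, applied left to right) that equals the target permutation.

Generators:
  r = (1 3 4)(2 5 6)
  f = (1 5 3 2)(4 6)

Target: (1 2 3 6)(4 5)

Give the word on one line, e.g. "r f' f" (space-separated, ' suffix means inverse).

  after r: (1 3 4)(2 5 6)
  after f: (1 2 3 6)(4 5)

r f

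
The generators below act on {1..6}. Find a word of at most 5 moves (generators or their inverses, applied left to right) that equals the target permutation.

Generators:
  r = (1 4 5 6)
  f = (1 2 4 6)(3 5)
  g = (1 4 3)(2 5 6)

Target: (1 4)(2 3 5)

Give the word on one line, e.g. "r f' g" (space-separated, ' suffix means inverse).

f' r' f g g

  after f': (1 6 4 2)(3 5)
  after r': (1 5 3 4 2 6)
  after f: (1 3 6 2)
  after g: (2 4 3)(5 6)
  after g: (1 4)(2 3 5)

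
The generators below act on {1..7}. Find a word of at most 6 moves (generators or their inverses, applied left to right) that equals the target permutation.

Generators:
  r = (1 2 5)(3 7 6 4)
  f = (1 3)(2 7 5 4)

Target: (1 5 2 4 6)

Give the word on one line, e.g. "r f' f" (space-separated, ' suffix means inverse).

  after f: (1 3)(2 7 5 4)
  after r: (1 7)(2 6 4 5 3)
  after f': (1 2 6 5)(3 4 7)
  after r: (1 5 2 4 6)

f r f' r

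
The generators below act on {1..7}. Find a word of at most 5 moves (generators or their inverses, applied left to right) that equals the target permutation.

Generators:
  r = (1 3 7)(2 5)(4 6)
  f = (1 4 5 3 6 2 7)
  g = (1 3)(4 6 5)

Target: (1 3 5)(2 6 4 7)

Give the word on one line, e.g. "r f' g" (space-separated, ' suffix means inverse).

g r' f' r'

  after g: (1 3)(4 6 5)
  after r': (2 5 6)(3 7)
  after f': (1 7 5 3 2 4)
  after r': (1 3 5)(2 6 4 7)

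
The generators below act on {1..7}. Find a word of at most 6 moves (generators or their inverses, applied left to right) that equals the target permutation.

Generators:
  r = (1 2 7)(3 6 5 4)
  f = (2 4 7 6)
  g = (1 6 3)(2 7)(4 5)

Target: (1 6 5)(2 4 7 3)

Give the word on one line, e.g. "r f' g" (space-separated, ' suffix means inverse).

  after r: (1 2 7)(3 6 5 4)
  after f: (1 4 3 2 6 5 7)
  after g: (1 5 2 3 7 6 4)
  after r': (1 6 5)(2 4 7 3)

r f g r'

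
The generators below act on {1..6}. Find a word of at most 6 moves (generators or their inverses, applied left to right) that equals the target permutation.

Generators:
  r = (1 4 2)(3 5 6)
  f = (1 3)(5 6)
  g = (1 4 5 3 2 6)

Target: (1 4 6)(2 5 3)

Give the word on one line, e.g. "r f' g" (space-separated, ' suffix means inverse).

  after g': (1 6 2 3 5 4)
  after f: (1 5 4 3 6 2)
  after g': (1 4 5)(2 6 3)
  after f': (1 4 6)(2 5 3)

g' f g' f'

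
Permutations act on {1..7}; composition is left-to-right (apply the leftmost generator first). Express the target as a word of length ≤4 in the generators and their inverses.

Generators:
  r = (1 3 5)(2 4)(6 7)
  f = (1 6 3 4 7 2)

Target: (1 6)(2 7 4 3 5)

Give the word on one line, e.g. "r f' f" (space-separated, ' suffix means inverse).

  after r': (1 5 3)(2 4)(6 7)
  after r': (1 3 5)
  after f': (1 6)(2 7 4 3 5)

r' r' f'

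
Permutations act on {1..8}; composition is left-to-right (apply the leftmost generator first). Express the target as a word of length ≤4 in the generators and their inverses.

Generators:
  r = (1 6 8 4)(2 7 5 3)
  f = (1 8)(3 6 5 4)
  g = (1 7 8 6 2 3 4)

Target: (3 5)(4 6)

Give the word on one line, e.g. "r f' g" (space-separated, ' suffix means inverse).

f f

  after f: (1 8)(3 6 5 4)
  after f: (3 5)(4 6)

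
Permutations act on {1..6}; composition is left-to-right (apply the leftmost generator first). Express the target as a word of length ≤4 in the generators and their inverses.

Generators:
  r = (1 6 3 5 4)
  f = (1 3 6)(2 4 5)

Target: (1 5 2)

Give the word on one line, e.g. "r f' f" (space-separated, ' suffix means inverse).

f r

  after f: (1 3 6)(2 4 5)
  after r: (1 5 2)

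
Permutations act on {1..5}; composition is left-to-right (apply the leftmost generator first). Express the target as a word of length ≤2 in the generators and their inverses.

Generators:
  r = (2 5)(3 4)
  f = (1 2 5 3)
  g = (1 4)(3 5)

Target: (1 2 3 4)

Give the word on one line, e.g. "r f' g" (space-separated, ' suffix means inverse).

  after r: (2 5)(3 4)
  after f: (1 2 3 4)

r f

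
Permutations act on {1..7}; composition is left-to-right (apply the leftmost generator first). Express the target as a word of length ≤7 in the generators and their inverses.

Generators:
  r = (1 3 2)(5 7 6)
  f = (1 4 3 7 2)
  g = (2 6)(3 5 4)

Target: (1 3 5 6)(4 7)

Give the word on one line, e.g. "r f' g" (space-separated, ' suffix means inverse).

  after r': (1 2 3)(5 6 7)
  after f: (2 7 5 6)(3 4)
  after f: (1 4 7 5 6)
  after g': (1 5 2 6)(3 4 7)
  after g': (1 3 5 6)(4 7)

r' f f g' g'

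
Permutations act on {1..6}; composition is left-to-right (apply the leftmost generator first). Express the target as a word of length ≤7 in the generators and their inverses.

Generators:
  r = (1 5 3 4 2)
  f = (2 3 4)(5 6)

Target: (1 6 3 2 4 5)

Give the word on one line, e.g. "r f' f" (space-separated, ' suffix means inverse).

  after f': (2 4 3)(5 6)
  after f': (2 3 4)
  after r: (1 5 3 2 4)
  after f': (1 6 5 2 3 4)
  after r: (1 6 3 2 4 5)

f' f' r f' r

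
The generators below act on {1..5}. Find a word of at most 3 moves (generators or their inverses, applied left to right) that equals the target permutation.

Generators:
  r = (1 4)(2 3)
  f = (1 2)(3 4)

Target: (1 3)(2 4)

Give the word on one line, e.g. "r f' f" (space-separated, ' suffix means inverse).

  after f: (1 2)(3 4)
  after r': (1 3)(2 4)

f r'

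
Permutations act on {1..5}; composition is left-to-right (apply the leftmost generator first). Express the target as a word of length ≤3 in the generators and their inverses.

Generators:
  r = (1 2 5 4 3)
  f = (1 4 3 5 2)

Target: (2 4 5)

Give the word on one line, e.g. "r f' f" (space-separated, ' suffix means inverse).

  after r': (1 3 4 5 2)
  after r': (1 4 2 3 5)
  after f': (2 4 5)

r' r' f'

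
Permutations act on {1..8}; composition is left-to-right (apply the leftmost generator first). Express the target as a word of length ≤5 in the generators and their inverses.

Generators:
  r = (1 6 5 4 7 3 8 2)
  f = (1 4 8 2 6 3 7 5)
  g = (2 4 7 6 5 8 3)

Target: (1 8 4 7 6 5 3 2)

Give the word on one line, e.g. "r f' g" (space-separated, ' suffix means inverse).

f f g r

  after f: (1 4 8 2 6 3 7 5)
  after f: (1 8 6 7)(2 3 5 4)
  after g: (1 3 8 5 7)
  after r: (1 8 4 7 6 5 3 2)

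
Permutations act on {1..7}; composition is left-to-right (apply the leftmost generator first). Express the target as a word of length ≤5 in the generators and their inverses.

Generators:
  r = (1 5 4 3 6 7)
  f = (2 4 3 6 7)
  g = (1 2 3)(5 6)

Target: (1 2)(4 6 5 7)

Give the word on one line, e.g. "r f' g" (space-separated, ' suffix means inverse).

  after f': (2 7 6 3 4)
  after g: (1 2 7 5 6)(3 4)
  after r: (1 2)(4 6 5 7)

f' g r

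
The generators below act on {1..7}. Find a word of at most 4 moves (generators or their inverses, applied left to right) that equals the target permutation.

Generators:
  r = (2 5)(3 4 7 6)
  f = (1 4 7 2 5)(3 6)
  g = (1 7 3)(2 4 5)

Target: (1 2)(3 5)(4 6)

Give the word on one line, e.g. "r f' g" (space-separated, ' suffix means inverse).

r g f' g'

  after r: (2 5)(3 4 7 6)
  after g: (1 7 6)(3 5 4)
  after f': (1 4 6 5)(2 7 3)
  after g': (1 2)(3 5)(4 6)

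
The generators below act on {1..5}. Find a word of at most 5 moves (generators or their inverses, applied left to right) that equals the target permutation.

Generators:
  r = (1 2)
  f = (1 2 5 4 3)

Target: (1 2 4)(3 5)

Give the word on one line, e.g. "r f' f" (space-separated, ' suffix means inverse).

  after f: (1 2 5 4 3)
  after r: (2 5 4 3)
  after f: (1 2 4)(3 5)

f r f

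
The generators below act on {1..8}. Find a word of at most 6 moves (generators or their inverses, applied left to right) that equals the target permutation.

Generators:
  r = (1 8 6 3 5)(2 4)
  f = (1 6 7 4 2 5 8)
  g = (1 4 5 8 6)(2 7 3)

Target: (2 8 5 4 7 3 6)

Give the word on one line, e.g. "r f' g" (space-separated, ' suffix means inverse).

  after g: (1 4 5 8 6)(2 7 3)
  after f': (1 7 3 4 2 6 8)
  after f': (1 6 5 2)(3 7)
  after f': (2 8 5 4 7 3 6)

g f' f' f'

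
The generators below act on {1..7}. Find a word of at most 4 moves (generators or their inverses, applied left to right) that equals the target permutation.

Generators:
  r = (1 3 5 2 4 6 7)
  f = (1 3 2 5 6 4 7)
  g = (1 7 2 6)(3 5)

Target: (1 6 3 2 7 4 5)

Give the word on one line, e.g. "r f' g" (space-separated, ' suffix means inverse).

  after r: (1 3 5 2 4 6 7)
  after g': (1 5 7 6)(2 4)
  after f: (1 6 3 2 7 4 5)

r g' f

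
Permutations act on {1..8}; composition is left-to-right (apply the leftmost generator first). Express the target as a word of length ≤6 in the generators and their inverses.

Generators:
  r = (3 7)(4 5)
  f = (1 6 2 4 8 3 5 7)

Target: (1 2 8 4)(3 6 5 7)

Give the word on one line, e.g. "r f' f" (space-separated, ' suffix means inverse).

r f f r'

  after r: (3 7)(4 5)
  after f: (1 6 2 4 7 5 8 3)
  after f: (1 2 8 5 3 6 4)
  after r': (1 2 8 4)(3 6 5 7)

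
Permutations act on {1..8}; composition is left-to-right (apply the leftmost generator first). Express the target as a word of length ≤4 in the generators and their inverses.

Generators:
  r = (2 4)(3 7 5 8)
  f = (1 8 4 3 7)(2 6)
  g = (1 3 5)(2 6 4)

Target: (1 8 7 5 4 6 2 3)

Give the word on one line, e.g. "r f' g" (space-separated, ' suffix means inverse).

  after r: (2 4)(3 7 5 8)
  after f: (1 8 7 5 4 6 2 3)

r f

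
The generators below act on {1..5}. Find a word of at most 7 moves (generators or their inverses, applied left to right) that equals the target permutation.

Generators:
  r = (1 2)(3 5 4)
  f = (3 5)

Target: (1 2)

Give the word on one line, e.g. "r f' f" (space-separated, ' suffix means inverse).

  after f: (3 5)
  after r: (1 2)(3 4)
  after r: (4 5)
  after r: (1 2)(3 5)
  after f: (1 2)

f r r r f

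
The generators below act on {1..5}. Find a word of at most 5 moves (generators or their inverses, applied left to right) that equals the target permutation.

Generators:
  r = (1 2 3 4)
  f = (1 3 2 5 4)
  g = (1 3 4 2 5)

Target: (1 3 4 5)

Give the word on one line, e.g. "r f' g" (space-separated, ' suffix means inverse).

g r f g

  after g: (1 3 4 2 5)
  after r: (1 4 3)(2 5)
  after f: (2 4)
  after g: (1 3 4 5)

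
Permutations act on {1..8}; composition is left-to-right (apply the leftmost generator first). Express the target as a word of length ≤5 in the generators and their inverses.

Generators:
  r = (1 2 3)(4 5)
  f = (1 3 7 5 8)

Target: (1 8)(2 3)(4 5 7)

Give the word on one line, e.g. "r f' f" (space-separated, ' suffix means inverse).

  after r: (1 2 3)(4 5)
  after f: (1 2 7 5 4 8)
  after r': (2 7 4 8 3)
  after f': (1 8)(2 3)(4 5 7)

r f r' f'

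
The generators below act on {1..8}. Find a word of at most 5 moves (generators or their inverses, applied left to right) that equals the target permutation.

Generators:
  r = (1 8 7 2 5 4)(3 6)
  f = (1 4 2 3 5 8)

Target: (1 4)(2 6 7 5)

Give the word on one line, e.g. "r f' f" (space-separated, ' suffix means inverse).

f r' f r' r'

  after f: (1 4 2 3 5 8)
  after r': (1 5)(2 6 3)(4 7 8)
  after f: (1 8 2 6 5 4 7)
  after r': (2 3 6)(4 8 7)
  after r': (1 4)(2 6 7 5)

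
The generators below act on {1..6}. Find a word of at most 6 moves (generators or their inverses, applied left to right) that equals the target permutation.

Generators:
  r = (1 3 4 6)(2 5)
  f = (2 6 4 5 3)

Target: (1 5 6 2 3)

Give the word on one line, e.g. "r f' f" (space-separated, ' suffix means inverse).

r r f r r

  after r: (1 3 4 6)(2 5)
  after r: (1 4)(3 6)
  after f: (1 5 3 4)(2 6)
  after r: (1 2)(3 6 5 4)
  after r: (1 5 6 2 3)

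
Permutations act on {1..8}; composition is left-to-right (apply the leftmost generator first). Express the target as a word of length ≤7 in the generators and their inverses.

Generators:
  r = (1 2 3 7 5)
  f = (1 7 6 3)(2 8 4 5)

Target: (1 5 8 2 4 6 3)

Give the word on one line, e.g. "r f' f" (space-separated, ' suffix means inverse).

  after r: (1 2 3 7 5)
  after f: (1 8 4 5 7 2)(3 6)
  after r: (1 8 4)(3 6 7)
  after f': (1 2 5 4 3 7 6)
  after f': (1 5 8 2 4 6 3)

r f r f' f'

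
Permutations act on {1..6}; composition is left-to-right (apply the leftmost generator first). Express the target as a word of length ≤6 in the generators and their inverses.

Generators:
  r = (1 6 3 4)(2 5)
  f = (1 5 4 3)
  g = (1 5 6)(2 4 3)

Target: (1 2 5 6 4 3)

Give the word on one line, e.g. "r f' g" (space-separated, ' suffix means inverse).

  after r: (1 6 3 4)(2 5)
  after g': (1 5 3 2)(4 6)
  after r': (1 2 4)(3 5 6)
  after f': (1 2 5 6 4 3)

r g' r' f'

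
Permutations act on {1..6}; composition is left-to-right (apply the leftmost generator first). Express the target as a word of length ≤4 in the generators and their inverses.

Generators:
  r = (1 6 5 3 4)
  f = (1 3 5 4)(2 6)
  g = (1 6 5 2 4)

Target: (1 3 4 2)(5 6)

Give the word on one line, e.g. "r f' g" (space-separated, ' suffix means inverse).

g' f' f'

  after g': (1 4 2 5 6)
  after f': (1 5 2 3)(4 6)
  after f': (1 3 4 2)(5 6)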